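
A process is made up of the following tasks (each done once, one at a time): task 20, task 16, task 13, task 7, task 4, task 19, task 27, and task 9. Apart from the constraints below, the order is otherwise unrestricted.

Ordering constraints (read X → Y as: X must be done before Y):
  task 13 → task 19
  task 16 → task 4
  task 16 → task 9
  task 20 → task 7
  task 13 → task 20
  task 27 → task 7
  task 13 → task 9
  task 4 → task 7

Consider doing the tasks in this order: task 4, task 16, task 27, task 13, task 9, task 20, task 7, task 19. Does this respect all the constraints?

The sequence places task 4 ahead of task 16.
That contradicts the constraint that task 16 must precede task 4.

No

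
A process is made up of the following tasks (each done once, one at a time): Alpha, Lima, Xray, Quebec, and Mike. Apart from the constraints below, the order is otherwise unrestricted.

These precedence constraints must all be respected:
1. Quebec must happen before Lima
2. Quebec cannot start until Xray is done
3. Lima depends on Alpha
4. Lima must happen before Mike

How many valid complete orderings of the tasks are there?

2 tasks have no prerequisites (Alpha, Xray), so any of them could come first.
Counting all ways to extend the partial order to a total order gives 3.

3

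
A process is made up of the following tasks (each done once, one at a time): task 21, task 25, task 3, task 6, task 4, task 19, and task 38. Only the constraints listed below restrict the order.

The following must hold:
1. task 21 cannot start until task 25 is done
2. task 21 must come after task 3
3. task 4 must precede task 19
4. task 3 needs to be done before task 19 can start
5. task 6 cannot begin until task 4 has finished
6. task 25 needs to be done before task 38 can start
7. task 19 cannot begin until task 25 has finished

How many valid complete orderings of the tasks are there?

The tasks with no prerequisites are task 25, task 3, task 4; any of them can be placed first.
Enumerating by repeatedly choosing an available task (one whose prerequisites are all placed) gives 250 distinct complete orderings.

250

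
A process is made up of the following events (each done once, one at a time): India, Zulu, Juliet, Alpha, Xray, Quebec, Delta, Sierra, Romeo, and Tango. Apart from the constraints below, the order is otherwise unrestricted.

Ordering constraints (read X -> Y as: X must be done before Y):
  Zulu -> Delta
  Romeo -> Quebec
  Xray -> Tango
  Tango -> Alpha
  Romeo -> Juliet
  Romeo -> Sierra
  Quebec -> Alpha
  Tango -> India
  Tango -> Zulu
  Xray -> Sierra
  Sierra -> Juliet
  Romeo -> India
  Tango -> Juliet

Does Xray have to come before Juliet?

Yes

Chaining the stated constraints: Xray → Tango → Juliet.
That forces Xray before Juliet in every valid schedule.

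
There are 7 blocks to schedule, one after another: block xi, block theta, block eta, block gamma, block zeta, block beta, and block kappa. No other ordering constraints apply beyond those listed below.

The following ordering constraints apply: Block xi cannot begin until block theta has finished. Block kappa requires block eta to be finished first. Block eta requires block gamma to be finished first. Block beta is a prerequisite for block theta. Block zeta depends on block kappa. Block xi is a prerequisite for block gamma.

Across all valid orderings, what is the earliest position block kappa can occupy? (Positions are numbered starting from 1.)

6

Working backwards through the constraints from block kappa, its full set of required predecessors is block xi, block theta, block eta, block gamma, block beta — 5 of them.
With 5 mandatory predecessors, the earliest block kappa can sit is position 5+1 = 6, and placing just those 5 first achieves it.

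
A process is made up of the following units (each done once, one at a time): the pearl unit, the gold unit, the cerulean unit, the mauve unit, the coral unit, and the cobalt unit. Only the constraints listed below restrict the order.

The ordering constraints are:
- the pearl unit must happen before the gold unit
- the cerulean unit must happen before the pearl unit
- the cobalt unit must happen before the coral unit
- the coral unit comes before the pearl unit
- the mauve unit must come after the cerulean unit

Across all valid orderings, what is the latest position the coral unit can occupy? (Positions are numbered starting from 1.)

Every unit that must follow the coral unit has to come after it. Tracing all chains starting from the coral unit, those units are: the pearl unit, the gold unit — 2 in total.
So at least 2 units follow the coral unit, putting the coral unit no later than position 4. That position is achievable by scheduling everything else first.

4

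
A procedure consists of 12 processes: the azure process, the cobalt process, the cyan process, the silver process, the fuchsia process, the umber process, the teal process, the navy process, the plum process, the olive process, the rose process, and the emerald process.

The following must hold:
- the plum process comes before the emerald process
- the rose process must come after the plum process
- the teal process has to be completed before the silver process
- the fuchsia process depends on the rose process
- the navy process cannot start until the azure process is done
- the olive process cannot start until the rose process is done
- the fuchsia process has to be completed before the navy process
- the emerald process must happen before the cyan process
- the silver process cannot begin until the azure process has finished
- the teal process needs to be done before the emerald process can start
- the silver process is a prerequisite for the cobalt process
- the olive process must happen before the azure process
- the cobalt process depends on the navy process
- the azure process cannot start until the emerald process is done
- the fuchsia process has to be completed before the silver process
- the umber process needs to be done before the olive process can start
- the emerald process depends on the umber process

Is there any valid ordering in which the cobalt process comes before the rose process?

The constraints give a chain the rose process → the fuchsia process → the silver process → the cobalt process, which forces the rose process before the cobalt process.
Hence the cobalt process can never be scheduled before the rose process.

No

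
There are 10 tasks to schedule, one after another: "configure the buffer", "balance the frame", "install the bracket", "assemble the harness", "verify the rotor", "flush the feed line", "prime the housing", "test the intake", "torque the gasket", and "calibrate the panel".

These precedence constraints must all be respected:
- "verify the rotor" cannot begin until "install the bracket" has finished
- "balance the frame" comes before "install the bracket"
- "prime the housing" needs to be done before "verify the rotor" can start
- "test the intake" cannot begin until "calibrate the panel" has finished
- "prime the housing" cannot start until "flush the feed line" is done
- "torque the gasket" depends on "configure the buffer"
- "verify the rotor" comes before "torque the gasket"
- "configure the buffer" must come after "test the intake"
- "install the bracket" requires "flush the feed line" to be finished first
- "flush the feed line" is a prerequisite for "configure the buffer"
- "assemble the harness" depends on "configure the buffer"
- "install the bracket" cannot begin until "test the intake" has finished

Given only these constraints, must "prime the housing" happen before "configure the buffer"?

"prime the housing" and "configure the buffer" are not related by any chain of constraints.
There exist valid orderings with "configure the buffer" before "prime the housing", so "prime the housing" is not required to come first.

No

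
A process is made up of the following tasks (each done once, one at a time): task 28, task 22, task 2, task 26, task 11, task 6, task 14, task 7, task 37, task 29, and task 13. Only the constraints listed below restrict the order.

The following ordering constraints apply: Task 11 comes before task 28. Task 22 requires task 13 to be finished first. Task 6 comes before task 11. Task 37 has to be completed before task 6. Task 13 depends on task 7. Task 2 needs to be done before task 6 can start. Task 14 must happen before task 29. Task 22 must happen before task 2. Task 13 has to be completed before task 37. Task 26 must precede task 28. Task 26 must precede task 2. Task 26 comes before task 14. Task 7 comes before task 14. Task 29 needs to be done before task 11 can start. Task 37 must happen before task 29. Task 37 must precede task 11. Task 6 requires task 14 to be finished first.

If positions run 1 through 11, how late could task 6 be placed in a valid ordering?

Following every chain forward from task 6, the tasks that must come later are task 28, task 11 — 2 of them.
So at least 2 tasks follow task 6, putting task 6 no later than position 9. That position is achievable by scheduling everything else first.

9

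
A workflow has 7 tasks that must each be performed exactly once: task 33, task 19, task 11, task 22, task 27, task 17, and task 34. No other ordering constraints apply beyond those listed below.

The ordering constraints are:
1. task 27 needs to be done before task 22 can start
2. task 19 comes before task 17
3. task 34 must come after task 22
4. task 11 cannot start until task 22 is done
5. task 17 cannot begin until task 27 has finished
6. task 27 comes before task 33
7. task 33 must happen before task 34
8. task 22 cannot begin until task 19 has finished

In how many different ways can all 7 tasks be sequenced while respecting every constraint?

58

2 tasks have no prerequisites (task 19, task 27), so any of them could come first.
Enumerating by repeatedly choosing an available task (one whose prerequisites are all placed) gives 58 distinct complete orderings.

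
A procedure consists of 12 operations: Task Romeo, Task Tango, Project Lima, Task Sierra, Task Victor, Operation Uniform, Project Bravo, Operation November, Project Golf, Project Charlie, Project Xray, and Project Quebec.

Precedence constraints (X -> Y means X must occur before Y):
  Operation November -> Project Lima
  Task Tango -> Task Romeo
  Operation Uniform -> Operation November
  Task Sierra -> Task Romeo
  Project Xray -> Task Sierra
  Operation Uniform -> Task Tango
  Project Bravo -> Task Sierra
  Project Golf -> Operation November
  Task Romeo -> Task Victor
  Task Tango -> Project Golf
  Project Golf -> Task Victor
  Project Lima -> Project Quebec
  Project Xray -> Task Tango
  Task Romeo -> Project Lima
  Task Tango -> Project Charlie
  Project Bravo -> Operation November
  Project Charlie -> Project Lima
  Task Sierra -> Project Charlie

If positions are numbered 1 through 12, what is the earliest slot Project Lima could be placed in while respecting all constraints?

10

Working backwards through the constraints from Project Lima, its full set of required predecessors is Task Romeo, Task Tango, Task Sierra, Operation Uniform, Project Bravo, Operation November, Project Golf, Project Charlie, Project Xray — 9 of them.
With 9 mandatory predecessors, the earliest Project Lima can sit is position 9+1 = 10, and placing just those 9 first achieves it.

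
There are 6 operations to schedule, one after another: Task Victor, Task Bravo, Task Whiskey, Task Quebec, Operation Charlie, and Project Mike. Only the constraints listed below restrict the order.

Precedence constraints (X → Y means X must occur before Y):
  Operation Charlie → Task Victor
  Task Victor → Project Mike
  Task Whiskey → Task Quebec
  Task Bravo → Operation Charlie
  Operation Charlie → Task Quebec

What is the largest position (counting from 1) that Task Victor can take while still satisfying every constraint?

5

The only operation forced after Task Victor (directly or by a chain) is Project Mike.
With 1 mandatory successor out of 6 operations total, the latest slot for Task Victor is 6−1 = 5, and it's reachable by doing all non-successors before Task Victor.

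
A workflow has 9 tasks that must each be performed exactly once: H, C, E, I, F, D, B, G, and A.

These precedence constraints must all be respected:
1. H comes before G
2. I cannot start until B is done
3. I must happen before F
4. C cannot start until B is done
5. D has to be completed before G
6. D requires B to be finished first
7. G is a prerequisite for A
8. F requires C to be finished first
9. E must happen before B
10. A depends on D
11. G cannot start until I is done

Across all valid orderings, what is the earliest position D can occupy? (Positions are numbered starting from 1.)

3

Every task that must precede D has to come before it. Tracing all chains that end at D, those tasks are: E, B — 2 in total.
So at minimum 2 tasks come before D, putting D no earlier than position 3. That position is achievable by scheduling exactly those predecessors first.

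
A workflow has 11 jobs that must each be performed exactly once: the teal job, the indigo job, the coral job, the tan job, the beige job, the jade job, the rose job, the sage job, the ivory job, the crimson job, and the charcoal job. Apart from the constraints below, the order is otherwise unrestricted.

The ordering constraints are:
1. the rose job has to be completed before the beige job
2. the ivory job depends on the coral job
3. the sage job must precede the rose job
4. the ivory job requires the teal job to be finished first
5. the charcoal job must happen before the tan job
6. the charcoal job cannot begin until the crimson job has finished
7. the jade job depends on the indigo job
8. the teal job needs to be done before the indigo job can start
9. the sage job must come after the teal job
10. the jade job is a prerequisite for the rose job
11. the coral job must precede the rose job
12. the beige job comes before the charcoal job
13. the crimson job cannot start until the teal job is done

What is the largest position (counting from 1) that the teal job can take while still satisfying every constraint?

Following every chain forward from the teal job, the jobs that must come later are the indigo job, the tan job, the beige job, the jade job, the rose job, the sage job, the ivory job, the crimson job, the charcoal job — 9 of them.
So at least 9 jobs follow the teal job, putting the teal job no later than position 2. That position is achievable by scheduling everything else first.

2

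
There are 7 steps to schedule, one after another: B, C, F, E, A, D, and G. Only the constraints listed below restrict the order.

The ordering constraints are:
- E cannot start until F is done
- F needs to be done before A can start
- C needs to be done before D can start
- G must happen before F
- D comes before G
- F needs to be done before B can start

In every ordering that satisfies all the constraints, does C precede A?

Yes

Chaining the stated constraints: C → D → G → F → A.
Hence C necessarily comes before A.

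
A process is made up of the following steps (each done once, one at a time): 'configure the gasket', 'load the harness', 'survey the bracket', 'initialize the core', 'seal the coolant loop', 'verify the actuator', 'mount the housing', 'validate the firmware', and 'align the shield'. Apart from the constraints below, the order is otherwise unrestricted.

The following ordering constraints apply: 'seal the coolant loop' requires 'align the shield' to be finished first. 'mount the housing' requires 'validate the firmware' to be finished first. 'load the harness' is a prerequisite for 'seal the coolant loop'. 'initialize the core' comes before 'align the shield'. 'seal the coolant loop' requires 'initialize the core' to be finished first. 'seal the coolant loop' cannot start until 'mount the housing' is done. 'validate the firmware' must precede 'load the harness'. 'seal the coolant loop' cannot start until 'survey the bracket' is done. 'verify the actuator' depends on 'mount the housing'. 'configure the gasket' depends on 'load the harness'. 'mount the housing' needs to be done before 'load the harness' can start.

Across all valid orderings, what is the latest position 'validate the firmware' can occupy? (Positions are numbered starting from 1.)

Following every chain forward from 'validate the firmware', the steps that must come later are 'configure the gasket', 'load the harness', 'seal the coolant loop', 'verify the actuator', 'mount the housing' — 5 of them.
So at least 5 steps follow 'validate the firmware', putting 'validate the firmware' no later than position 4. That position is achievable by scheduling everything else first.

4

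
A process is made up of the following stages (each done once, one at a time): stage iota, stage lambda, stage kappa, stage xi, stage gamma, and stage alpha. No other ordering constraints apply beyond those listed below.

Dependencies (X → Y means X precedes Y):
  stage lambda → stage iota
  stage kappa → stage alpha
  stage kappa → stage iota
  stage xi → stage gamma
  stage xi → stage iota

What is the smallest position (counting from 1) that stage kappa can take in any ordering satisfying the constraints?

Nothing is required before stage kappa; it can be the very first stage.

1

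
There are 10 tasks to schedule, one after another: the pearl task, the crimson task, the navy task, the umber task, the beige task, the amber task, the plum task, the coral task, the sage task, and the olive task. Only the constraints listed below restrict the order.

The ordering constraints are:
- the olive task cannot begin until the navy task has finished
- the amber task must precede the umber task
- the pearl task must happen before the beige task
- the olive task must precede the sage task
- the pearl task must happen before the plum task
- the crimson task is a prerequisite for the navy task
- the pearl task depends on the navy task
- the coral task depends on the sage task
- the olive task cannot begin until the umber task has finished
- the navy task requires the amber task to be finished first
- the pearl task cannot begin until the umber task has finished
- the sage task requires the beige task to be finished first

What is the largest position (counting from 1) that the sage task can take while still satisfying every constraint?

The only task forced after the sage task (directly or by a chain) is the coral task.
With 1 mandatory successor out of 10 tasks total, the latest slot for the sage task is 10−1 = 9, and it's reachable by doing all non-successors before the sage task.

9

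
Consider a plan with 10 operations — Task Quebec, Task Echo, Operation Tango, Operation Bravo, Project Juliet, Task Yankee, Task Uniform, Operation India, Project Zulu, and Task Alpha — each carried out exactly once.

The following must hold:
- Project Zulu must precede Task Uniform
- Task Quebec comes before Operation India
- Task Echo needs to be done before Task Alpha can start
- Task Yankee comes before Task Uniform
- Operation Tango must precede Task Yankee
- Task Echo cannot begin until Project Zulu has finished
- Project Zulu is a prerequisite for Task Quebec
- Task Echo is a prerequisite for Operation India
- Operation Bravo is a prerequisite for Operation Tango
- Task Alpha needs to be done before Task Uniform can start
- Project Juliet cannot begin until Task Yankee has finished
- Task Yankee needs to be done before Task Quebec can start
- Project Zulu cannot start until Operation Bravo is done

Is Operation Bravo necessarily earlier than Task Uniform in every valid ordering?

Chaining the stated constraints: Operation Bravo → Project Zulu → Task Uniform.
That forces Operation Bravo before Task Uniform in every valid schedule.

Yes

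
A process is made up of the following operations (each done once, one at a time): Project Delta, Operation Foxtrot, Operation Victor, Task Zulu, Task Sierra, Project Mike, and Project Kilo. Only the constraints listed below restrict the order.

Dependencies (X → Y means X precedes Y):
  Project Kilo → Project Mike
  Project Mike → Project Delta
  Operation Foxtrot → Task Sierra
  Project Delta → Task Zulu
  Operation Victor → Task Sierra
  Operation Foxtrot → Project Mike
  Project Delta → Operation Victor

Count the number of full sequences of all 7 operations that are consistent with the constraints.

The operations with no prerequisites are Operation Foxtrot, Project Kilo; any of them can be placed first.
Counting all ways to extend the partial order to a total order gives 6.

6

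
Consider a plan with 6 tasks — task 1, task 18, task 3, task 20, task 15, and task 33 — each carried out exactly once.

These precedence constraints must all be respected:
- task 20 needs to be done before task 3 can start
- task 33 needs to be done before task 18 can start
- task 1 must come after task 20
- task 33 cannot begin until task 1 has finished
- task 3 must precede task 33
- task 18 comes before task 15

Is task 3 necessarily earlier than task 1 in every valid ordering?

No

Nothing in the constraints links task 3 and task 1; they are unordered relative to each other.
There exist valid orderings with task 1 before task 3, so task 3 is not required to come first.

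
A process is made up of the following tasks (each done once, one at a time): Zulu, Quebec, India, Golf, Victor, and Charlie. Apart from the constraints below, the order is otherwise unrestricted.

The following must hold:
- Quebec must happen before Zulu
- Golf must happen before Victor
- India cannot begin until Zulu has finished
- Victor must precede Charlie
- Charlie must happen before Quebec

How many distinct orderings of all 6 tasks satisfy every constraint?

Golf is the only task with nothing required before it, so every ordering starts there.
Continuing from there, at each step only one task has all its prerequisites placed, so the ordering is fully determined — there is exactly 1.

1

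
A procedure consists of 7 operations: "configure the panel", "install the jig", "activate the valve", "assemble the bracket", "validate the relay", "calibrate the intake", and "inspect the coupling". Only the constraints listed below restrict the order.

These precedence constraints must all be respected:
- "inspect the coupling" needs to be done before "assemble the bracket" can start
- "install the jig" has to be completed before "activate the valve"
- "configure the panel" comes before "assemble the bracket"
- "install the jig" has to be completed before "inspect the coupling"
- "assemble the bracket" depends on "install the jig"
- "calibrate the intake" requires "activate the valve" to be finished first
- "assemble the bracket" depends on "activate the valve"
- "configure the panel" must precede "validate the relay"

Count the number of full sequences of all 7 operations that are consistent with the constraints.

The operations with no prerequisites are "configure the panel", "install the jig"; any of them can be placed first.
Counting all ways to extend the partial order to a total order gives 96.

96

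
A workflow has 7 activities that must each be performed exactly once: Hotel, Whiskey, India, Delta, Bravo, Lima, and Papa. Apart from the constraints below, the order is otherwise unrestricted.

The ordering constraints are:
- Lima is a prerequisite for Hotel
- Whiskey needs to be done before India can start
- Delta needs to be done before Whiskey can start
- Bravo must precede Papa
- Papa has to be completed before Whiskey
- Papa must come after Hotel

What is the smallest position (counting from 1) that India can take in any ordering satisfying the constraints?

Every activity that must precede India has to come before it. Tracing all chains that end at India, those activities are: Hotel, Whiskey, Delta, Bravo, Lima, Papa — 6 in total.
So at minimum 6 activities come before India, putting India no earlier than position 7. That position is achievable by scheduling exactly those predecessors first.

7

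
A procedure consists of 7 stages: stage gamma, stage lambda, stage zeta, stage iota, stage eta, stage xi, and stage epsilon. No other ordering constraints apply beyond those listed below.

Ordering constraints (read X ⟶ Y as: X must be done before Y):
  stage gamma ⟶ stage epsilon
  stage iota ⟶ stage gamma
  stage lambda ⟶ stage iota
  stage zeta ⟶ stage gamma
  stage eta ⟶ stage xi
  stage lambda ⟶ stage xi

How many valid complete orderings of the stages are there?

3 stages have no prerequisites (stage lambda, stage zeta, stage eta), so any of them could come first.
Systematically extending each partial ordering one stage at a time and counting, there are 58 complete orderings.

58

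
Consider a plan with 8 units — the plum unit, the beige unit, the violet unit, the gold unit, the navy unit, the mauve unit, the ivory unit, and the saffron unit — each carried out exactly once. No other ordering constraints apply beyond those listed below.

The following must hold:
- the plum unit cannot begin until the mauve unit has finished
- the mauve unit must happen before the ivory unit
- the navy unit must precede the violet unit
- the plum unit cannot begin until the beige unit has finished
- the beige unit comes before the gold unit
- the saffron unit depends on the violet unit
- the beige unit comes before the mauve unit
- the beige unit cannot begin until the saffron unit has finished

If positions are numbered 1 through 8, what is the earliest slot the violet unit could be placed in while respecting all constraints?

2

The only unit forced before the violet unit (directly or transitively) is the navy unit.
So at minimum 1 unit comes before the violet unit, putting the violet unit no earlier than position 2. That position is achievable by scheduling exactly that predecessor first.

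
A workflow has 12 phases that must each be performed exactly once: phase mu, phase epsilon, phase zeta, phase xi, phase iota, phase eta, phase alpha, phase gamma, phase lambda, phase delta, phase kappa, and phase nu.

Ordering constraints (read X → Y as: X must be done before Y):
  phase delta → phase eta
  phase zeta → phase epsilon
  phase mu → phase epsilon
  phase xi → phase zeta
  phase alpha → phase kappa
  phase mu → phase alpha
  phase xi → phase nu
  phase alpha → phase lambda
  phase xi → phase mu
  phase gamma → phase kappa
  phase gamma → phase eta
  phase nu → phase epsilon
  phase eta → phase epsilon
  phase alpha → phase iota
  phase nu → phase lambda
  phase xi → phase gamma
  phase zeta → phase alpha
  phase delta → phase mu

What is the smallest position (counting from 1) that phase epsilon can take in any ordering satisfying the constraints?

8

Every phase that must precede phase epsilon has to come before it. Tracing all chains that end at phase epsilon, those phases are: phase mu, phase zeta, phase xi, phase eta, phase gamma, phase delta, phase nu — 7 in total.
With 7 mandatory predecessors, the earliest phase epsilon can sit is position 7+1 = 8, and placing just those 7 first achieves it.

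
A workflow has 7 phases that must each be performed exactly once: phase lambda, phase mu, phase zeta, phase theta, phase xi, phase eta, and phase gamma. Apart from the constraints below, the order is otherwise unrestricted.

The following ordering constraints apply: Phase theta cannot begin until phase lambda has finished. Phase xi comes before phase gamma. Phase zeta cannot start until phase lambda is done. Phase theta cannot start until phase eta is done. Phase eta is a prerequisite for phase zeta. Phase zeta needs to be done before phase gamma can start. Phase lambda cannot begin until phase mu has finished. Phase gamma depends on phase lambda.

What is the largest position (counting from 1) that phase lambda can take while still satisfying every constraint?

The phases that are forced after phase lambda, directly or by a chain of constraints, are phase zeta, phase theta, phase gamma. That's 3 phases.
So at least 3 phases follow phase lambda, putting phase lambda no later than position 4. That position is achievable by scheduling everything else first.

4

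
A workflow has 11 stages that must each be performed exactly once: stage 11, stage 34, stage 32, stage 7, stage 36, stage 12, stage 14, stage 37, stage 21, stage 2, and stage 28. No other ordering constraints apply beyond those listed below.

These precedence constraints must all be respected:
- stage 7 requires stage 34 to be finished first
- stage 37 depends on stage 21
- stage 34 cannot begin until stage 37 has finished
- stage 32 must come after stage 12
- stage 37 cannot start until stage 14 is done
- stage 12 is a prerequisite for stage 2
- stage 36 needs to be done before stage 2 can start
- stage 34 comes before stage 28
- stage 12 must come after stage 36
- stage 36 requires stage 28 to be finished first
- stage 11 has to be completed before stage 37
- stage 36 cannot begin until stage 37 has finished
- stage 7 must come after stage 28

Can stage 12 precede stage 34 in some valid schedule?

There is a dependency chain stage 34 → stage 28 → stage 36 → stage 12, so stage 12 always comes after stage 34.
So no valid ordering can have stage 12 before stage 34.

No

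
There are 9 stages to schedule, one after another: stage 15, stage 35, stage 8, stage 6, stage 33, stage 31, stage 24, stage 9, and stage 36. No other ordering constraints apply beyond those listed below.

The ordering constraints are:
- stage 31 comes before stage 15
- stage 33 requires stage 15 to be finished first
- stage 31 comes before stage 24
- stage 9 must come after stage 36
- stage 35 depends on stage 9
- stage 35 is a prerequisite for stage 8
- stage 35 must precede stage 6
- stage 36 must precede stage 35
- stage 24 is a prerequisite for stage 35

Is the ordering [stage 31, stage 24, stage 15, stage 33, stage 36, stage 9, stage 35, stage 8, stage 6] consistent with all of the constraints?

Yes

Checking each listed constraint against this order: for instance, stage 24 is in position 2 and stage 35 in position 7, so that constraint holds — and the remaining constraints check out the same way.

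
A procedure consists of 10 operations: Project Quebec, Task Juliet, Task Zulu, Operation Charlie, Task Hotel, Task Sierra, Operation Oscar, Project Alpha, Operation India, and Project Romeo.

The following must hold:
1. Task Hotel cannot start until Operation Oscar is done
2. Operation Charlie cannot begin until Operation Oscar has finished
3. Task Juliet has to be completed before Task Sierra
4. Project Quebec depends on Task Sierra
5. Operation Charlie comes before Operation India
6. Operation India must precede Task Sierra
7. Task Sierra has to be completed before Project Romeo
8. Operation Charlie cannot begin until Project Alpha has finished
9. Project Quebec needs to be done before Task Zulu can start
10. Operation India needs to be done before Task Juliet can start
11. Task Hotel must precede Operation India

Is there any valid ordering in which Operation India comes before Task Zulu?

Yes

Every valid ordering already has Operation India before Task Zulu (the constraints require it), so in particular at least one does.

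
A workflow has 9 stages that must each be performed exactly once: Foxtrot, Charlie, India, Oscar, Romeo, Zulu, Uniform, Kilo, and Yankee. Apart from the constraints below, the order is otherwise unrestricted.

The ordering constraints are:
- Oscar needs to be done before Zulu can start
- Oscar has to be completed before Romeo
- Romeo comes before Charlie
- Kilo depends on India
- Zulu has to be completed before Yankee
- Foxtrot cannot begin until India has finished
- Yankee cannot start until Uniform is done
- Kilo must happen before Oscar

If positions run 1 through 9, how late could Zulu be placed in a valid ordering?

Following the constraints forward from Zulu, its only required successor is Yankee.
With 1 mandatory successor out of 9 stages total, the latest slot for Zulu is 9−1 = 8, and it's reachable by doing all non-successors before Zulu.

8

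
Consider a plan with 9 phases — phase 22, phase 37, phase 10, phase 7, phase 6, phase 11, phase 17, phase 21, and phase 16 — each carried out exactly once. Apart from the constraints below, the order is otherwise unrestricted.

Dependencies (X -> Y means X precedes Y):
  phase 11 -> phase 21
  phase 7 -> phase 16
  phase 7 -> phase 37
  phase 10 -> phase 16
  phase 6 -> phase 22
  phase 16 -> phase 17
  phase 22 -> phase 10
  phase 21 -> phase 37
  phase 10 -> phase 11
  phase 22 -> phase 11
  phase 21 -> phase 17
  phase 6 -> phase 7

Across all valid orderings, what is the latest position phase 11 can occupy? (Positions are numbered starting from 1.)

The phases that are forced after phase 11, directly or by a chain of constraints, are phase 37, phase 17, phase 21. That's 3 phases.
With 3 mandatory successors out of 9 phases total, the latest slot for phase 11 is 9−3 = 6, and it's reachable by doing all non-successors before phase 11.

6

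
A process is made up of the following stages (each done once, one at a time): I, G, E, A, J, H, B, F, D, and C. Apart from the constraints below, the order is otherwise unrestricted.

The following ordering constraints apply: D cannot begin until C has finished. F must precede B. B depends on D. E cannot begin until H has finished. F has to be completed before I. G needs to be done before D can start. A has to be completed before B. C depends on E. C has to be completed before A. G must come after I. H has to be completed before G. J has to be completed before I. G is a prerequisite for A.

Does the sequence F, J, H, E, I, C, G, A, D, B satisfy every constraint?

Checking each listed constraint against this order: for instance, F is in position 1 and B in position 10, so that constraint holds — and the remaining constraints check out the same way.

Yes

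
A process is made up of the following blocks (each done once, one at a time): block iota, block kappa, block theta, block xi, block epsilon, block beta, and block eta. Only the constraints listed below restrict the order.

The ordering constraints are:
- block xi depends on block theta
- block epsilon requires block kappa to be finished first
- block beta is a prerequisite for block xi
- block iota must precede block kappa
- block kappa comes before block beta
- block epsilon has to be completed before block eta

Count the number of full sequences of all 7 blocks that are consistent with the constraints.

32

2 blocks have no prerequisites (block iota, block theta), so any of them could come first.
Enumerating by repeatedly choosing an available block (one whose prerequisites are all placed) gives 32 distinct complete orderings.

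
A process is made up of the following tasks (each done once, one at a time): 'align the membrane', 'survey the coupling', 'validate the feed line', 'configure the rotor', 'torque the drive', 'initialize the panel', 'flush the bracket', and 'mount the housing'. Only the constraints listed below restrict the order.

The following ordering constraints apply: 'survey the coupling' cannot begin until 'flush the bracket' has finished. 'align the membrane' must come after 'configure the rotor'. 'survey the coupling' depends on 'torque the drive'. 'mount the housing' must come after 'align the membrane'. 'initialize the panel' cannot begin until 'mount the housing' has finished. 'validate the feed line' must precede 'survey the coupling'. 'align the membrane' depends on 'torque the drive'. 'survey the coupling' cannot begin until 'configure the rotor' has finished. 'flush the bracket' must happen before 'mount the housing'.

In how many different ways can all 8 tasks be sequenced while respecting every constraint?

The tasks with no prerequisites are 'validate the feed line', 'configure the rotor', 'torque the drive', 'flush the bracket'; any of them can be placed first.
Enumerating by repeatedly choosing an available task (one whose prerequisites are all placed) gives 168 distinct complete orderings.

168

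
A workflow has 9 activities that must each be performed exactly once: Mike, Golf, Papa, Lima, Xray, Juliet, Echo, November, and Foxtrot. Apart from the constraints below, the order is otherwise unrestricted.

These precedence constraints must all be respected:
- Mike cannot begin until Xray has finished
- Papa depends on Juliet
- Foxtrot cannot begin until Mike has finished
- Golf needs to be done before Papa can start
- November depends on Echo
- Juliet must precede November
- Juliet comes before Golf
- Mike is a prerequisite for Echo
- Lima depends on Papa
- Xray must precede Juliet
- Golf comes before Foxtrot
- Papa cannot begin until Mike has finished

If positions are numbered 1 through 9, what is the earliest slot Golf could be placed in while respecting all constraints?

The activities that are forced before Golf, directly or transitively, are Xray, Juliet. That's 2 activities.
With 2 mandatory predecessors, the earliest Golf can sit is position 2+1 = 3, and placing just those 2 first achieves it.

3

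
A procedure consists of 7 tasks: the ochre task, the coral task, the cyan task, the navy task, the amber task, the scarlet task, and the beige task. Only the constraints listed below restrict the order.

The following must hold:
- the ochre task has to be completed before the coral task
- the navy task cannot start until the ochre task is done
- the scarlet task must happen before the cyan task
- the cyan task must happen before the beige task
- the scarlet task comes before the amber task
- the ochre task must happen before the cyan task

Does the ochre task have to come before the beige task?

Chaining the stated constraints: the ochre task → the cyan task → the beige task.
Hence the ochre task necessarily comes before the beige task.

Yes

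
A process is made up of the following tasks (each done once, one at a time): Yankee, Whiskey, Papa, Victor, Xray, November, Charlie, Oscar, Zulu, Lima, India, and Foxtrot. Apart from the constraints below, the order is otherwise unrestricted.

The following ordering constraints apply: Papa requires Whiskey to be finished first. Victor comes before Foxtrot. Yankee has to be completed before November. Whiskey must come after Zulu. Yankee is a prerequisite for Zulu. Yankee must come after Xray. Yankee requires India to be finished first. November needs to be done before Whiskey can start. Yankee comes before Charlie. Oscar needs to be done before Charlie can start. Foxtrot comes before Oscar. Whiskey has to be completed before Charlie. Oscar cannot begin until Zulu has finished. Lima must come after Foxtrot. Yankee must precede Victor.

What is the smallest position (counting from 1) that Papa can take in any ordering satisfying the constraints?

Every task that must precede Papa has to come before it. Tracing all chains that end at Papa, those tasks are: Yankee, Whiskey, Xray, November, Zulu, India — 6 in total.
So at minimum 6 tasks come before Papa, putting Papa no earlier than position 7. That position is achievable by scheduling exactly those predecessors first.

7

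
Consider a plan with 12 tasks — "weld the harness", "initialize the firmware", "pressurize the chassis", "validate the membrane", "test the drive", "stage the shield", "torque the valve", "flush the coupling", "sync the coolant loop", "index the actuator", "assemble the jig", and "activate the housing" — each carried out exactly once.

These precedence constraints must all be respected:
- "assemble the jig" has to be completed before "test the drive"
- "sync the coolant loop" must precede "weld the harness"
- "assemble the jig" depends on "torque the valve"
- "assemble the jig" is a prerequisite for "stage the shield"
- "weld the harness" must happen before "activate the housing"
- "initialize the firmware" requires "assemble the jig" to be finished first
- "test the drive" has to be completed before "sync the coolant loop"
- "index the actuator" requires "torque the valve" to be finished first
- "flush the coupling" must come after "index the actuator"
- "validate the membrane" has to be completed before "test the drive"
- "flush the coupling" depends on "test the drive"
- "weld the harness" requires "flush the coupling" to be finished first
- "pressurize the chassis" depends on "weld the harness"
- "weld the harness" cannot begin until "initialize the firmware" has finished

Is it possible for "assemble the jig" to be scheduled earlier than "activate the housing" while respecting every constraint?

Yes

The constraints force "assemble the jig" before "activate the housing", so yes — every valid ordering has "assemble the jig" earlier.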